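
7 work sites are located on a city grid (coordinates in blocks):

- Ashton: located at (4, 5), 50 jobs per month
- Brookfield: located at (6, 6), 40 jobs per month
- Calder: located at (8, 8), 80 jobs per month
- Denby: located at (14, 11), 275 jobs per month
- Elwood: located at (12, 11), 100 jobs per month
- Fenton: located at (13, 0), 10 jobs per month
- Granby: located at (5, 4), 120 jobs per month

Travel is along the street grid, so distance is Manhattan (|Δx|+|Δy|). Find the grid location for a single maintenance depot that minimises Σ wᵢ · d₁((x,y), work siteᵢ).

(12, 11)

Manhattan distance separates: Σwᵢ(|x−xᵢ|+|y−yᵢ|) = Σwᵢ|x−xᵢ| + Σwᵢ|y−yᵢ|, so x and y are optimised independently as 1-D weighted medians.
Total weight W = 675; half = 337.5.
x-coordinate, sorted with cumulative weight:
  x=4 (Ashton, w=50) cum 50
  x=5 (Granby, w=120) cum 170
  x=6 (Brookfield, w=40) cum 210
  x=8 (Calder, w=80) cum 290
  x=12 (Elwood, w=100) cum 390  ← median
  x=13 (Fenton, w=10) cum 400
  x=14 (Denby, w=275) cum 675
⇒ x* = 12
y-coordinate, sorted with cumulative weight:
  y=0 (Fenton, w=10) cum 10
  y=4 (Granby, w=120) cum 130
  y=5 (Ashton, w=50) cum 180
  y=6 (Brookfield, w=40) cum 220
  y=8 (Calder, w=80) cum 300
  y=11 (Denby, w=275) cum 575  ← median
  y=11 (Elwood, w=100) cum 675
⇒ y* = 11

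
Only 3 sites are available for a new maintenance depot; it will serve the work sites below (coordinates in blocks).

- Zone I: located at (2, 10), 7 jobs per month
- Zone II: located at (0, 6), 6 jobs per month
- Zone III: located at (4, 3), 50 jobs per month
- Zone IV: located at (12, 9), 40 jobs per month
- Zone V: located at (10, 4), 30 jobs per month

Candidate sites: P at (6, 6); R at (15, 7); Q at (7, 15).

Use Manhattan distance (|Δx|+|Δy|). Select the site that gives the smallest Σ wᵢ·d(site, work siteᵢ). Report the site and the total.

Total weighted distance at each candidate:
  P (6, 6): total = 882
  R (15, 7): total = 1398
  Q (7, 15): total = 1776
Minimum is at P with total 882 blocks.

P, total 882 blocks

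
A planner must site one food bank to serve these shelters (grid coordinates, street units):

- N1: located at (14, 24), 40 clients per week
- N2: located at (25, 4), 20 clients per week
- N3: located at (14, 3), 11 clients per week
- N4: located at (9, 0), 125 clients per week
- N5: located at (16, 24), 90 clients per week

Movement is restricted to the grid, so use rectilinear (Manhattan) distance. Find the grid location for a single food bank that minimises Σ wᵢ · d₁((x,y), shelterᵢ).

(14, 4)

Manhattan distance separates: Σwᵢ(|x−xᵢ|+|y−yᵢ|) = Σwᵢ|x−xᵢ| + Σwᵢ|y−yᵢ|, so x and y are optimised independently as 1-D weighted medians.
Total weight W = 286; half = 143.
x-coordinate, sorted with cumulative weight:
  x=9 (N4, w=125) cum 125
  x=14 (N1, w=40) cum 165  ← median
  x=14 (N3, w=11) cum 176
  x=16 (N5, w=90) cum 266
  x=25 (N2, w=20) cum 286
⇒ x* = 14
y-coordinate, sorted with cumulative weight:
  y=0 (N4, w=125) cum 125
  y=3 (N3, w=11) cum 136
  y=4 (N2, w=20) cum 156  ← median
  y=24 (N1, w=40) cum 196
  y=24 (N5, w=90) cum 286
⇒ y* = 4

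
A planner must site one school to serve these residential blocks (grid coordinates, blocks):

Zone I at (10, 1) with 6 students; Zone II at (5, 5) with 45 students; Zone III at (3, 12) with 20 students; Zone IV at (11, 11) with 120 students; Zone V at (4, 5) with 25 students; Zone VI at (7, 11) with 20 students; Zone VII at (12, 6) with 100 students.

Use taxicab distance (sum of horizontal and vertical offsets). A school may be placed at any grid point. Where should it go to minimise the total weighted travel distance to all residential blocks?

(11, 6)

Manhattan distance separates: Σwᵢ(|x−xᵢ|+|y−yᵢ|) = Σwᵢ|x−xᵢ| + Σwᵢ|y−yᵢ|, so x and y are optimised independently as 1-D weighted medians.
Total weight W = 336; half = 168.
x-coordinate, sorted with cumulative weight:
  x=3 (Zone III, w=20) cum 20
  x=4 (Zone V, w=25) cum 45
  x=5 (Zone II, w=45) cum 90
  x=7 (Zone VI, w=20) cum 110
  x=10 (Zone I, w=6) cum 116
  x=11 (Zone IV, w=120) cum 236  ← median
  x=12 (Zone VII, w=100) cum 336
⇒ x* = 11
y-coordinate, sorted with cumulative weight:
  y=1 (Zone I, w=6) cum 6
  y=5 (Zone II, w=45) cum 51
  y=5 (Zone V, w=25) cum 76
  y=6 (Zone VII, w=100) cum 176  ← median
  y=11 (Zone IV, w=120) cum 296
  y=11 (Zone VI, w=20) cum 316
  y=12 (Zone III, w=20) cum 336
⇒ y* = 6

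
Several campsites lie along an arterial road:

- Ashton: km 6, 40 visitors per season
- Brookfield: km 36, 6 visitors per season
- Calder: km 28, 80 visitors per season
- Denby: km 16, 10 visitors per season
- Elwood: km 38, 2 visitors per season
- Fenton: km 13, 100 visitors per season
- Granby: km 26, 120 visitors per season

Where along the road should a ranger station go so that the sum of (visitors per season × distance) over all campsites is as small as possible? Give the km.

For a sum of weighted absolute distances on a line, the optimum is the weighted median (not the mean). Total weight W = 358; half-weight = 179.
Sort by position and accumulate weight:
  km 6 (Ashton, w=40) → cum 40
  km 13 (Fenton, w=100) → cum 140
  km 16 (Denby, w=10) → cum 150
  km 26 (Granby, w=120) → cum 270  ≥ 179 → median here
  km 28 (Calder, w=80) → cum 350
  km 36 (Brookfield, w=6) → cum 356
  km 38 (Elwood, w=2) → cum 358
Optimal location: km 26.

x = 26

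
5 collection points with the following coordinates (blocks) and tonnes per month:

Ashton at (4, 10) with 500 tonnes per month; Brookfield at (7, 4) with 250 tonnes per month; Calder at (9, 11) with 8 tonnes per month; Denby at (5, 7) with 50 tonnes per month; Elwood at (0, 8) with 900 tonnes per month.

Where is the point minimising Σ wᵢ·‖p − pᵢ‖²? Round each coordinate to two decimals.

The minimiser of Σwᵢ‖p−pᵢ‖² is the weighted centroid p* = (Σwᵢpᵢ)/(Σwᵢ).
Σwᵢ = 1708.
Σwᵢxᵢ = 500·4 + 250·7 + 8·9 + 50·5 + 900·0 = 4072.
Σwᵢyᵢ = 500·10 + 250·4 + 8·11 + 50·7 + 900·8 = 13638.
x* = 4072/1708 = 2.38, y* = 13638/1708 = 7.98.

(2.38, 7.98)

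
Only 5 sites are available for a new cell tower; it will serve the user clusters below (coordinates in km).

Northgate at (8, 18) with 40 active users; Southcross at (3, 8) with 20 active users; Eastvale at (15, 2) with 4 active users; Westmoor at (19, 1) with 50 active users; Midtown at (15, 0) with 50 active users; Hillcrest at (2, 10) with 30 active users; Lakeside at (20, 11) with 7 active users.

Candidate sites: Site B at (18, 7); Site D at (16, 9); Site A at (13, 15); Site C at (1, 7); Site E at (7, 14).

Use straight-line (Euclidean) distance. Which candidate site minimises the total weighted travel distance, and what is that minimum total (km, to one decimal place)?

Total weighted distance at each candidate:
  Site B (18, 7): total = 2123.2
  Site D (16, 9): total = 2103.1
  Site A (13, 15): total = 2467.1
  Site C (1, 7): total = 2587.8
  Site E (7, 14): total = 2343.1
Minimum is at Site D with total 2103.1 km.

Site D, total 2103.1 km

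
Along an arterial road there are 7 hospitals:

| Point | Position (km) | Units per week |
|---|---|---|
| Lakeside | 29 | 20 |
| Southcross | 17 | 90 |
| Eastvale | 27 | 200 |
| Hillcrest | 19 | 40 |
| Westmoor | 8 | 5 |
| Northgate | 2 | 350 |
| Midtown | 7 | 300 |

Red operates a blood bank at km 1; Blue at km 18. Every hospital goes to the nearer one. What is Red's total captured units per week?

The indifferent point is the midpoint (1+18)/2 = 9.5; hospitals left of it (closer to Red at 1) go to Red, those right go to Blue.
  Northgate at 2 (w=350) → Red
  Midtown at 7 (w=300) → Red
  Westmoor at 8 (w=5) → Red
  Southcross at 17 (w=90) → Blue
  Hillcrest at 19 (w=40) → Blue
  Eastvale at 27 (w=200) → Blue
  Lakeside at 29 (w=20) → Blue
Red captures 655; Blue captures 350.

655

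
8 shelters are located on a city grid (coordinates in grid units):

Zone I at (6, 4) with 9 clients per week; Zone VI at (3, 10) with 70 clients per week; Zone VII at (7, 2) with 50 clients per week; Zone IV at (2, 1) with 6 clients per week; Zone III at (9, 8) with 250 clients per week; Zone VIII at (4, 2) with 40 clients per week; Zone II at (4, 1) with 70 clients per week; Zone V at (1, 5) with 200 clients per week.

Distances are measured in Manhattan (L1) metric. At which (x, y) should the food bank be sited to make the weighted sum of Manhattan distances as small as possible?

Manhattan distance separates: Σwᵢ(|x−xᵢ|+|y−yᵢ|) = Σwᵢ|x−xᵢ| + Σwᵢ|y−yᵢ|, so x and y are optimised independently as 1-D weighted medians.
Total weight W = 695; half = 347.5.
x-coordinate, sorted with cumulative weight:
  x=1 (Zone V, w=200) cum 200
  x=2 (Zone IV, w=6) cum 206
  x=3 (Zone VI, w=70) cum 276
  x=4 (Zone VIII, w=40) cum 316
  x=4 (Zone II, w=70) cum 386  ← median
  x=6 (Zone I, w=9) cum 395
  x=7 (Zone VII, w=50) cum 445
  x=9 (Zone III, w=250) cum 695
⇒ x* = 4
y-coordinate, sorted with cumulative weight:
  y=1 (Zone IV, w=6) cum 6
  y=1 (Zone II, w=70) cum 76
  y=2 (Zone VII, w=50) cum 126
  y=2 (Zone VIII, w=40) cum 166
  y=4 (Zone I, w=9) cum 175
  y=5 (Zone V, w=200) cum 375  ← median
  y=8 (Zone III, w=250) cum 625
  y=10 (Zone VI, w=70) cum 695
⇒ y* = 5

(4, 5)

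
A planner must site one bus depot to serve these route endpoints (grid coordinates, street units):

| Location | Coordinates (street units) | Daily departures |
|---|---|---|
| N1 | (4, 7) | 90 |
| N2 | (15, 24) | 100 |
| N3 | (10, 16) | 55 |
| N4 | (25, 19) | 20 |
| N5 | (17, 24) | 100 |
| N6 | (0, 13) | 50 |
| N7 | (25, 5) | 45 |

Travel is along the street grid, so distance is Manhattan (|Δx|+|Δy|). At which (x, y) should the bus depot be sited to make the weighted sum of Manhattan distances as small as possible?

Manhattan distance separates: Σwᵢ(|x−xᵢ|+|y−yᵢ|) = Σwᵢ|x−xᵢ| + Σwᵢ|y−yᵢ|, so x and y are optimised independently as 1-D weighted medians.
Total weight W = 460; half = 230.
x-coordinate, sorted with cumulative weight:
  x=0 (N6, w=50) cum 50
  x=4 (N1, w=90) cum 140
  x=10 (N3, w=55) cum 195
  x=15 (N2, w=100) cum 295  ← median
  x=17 (N5, w=100) cum 395
  x=25 (N4, w=20) cum 415
  x=25 (N7, w=45) cum 460
⇒ x* = 15
y-coordinate, sorted with cumulative weight:
  y=5 (N7, w=45) cum 45
  y=7 (N1, w=90) cum 135
  y=13 (N6, w=50) cum 185
  y=16 (N3, w=55) cum 240  ← median
  y=19 (N4, w=20) cum 260
  y=24 (N2, w=100) cum 360
  y=24 (N5, w=100) cum 460
⇒ y* = 16

(15, 16)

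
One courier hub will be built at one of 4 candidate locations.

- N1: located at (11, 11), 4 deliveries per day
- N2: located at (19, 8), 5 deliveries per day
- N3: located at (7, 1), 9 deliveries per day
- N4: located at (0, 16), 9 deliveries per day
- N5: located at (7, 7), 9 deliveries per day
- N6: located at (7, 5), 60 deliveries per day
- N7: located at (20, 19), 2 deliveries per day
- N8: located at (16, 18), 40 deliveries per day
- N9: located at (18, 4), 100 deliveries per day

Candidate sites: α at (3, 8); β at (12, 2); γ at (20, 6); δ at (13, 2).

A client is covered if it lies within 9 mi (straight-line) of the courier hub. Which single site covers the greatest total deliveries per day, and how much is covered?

δ, covering 183

Coverage radius r = 9 mi; a point is covered iff (Δx)²+(Δy)² ≤ 9² = 81.
  α (3, 8): covers {N1, N3, N4, N5, N6} → 91
  β (12, 2): covers {N3, N5, N6, N9} → 178
  γ (20, 6): covers {N2, N9} → 105
  δ (13, 2): covers {N2, N3, N5, N6, N9} → 183
Maximum coverage at δ: 183 deliveries per day.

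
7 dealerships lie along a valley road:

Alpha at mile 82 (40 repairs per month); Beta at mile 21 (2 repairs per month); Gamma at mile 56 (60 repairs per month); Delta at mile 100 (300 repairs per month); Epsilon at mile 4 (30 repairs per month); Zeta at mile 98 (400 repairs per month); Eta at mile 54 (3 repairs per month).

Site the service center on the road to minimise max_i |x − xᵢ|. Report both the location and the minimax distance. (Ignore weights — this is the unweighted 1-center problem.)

The 1-center on a line is the midpoint of the two extreme points: leftmost at 4, rightmost at 100.
Optimal location = (4 + 100)/2 = 52; maximum distance = (100 − 4)/2 = 48.

location 52, max distance 48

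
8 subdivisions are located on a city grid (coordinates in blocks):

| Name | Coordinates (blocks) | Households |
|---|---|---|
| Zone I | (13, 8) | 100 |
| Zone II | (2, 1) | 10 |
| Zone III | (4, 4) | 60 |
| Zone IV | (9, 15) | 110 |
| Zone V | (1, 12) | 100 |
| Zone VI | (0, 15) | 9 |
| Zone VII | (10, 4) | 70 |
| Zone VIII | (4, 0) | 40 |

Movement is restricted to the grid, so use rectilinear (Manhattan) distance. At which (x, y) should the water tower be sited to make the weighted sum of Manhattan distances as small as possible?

(9, 8)

Manhattan distance separates: Σwᵢ(|x−xᵢ|+|y−yᵢ|) = Σwᵢ|x−xᵢ| + Σwᵢ|y−yᵢ|, so x and y are optimised independently as 1-D weighted medians.
Total weight W = 499; half = 249.5.
x-coordinate, sorted with cumulative weight:
  x=0 (Zone VI, w=9) cum 9
  x=1 (Zone V, w=100) cum 109
  x=2 (Zone II, w=10) cum 119
  x=4 (Zone III, w=60) cum 179
  x=4 (Zone VIII, w=40) cum 219
  x=9 (Zone IV, w=110) cum 329  ← median
  x=10 (Zone VII, w=70) cum 399
  x=13 (Zone I, w=100) cum 499
⇒ x* = 9
y-coordinate, sorted with cumulative weight:
  y=0 (Zone VIII, w=40) cum 40
  y=1 (Zone II, w=10) cum 50
  y=4 (Zone III, w=60) cum 110
  y=4 (Zone VII, w=70) cum 180
  y=8 (Zone I, w=100) cum 280  ← median
  y=12 (Zone V, w=100) cum 380
  y=15 (Zone IV, w=110) cum 490
  y=15 (Zone VI, w=9) cum 499
⇒ y* = 8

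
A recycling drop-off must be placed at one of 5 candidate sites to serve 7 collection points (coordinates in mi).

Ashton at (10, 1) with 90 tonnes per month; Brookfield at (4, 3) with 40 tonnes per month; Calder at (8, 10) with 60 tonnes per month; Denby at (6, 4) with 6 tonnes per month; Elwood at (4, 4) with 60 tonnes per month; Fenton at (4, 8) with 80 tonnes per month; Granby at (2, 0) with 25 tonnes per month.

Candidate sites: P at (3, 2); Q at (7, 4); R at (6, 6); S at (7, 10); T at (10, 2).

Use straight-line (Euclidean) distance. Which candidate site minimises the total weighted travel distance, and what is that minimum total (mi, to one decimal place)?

Total weighted distance at each candidate:
  P (3, 2): total = 1957.3
  Q (7, 4): total = 1619.4
  R (6, 6): total = 1577.1
  S (7, 10): total = 2225.4
  T (10, 2): total = 2119.4
Minimum is at R with total 1577.1 mi.

R, total 1577.1 mi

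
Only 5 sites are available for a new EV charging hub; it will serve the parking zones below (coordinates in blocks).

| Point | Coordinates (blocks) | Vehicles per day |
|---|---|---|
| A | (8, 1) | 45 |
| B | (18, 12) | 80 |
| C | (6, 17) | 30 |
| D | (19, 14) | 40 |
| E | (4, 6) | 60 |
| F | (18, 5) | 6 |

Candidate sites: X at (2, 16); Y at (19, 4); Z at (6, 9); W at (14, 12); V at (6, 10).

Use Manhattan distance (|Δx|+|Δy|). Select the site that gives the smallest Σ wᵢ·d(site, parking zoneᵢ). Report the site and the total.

W, total 2781 blocks

Total weighted distance at each candidate:
  X (2, 16): total = 4337
  Y (19, 4): total = 3562
  Z (6, 9): total = 3006
  W (14, 12): total = 2781
  V (6, 10): total = 2967
Minimum is at W with total 2781 blocks.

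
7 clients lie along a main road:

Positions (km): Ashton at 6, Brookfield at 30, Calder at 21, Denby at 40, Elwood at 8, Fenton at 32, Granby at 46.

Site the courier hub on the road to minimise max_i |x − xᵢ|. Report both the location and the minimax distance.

location 26, max distance 20

The 1-center on a line is the midpoint of the two extreme points: leftmost at 6, rightmost at 46.
Optimal location = (6 + 46)/2 = 26; maximum distance = (46 − 6)/2 = 20.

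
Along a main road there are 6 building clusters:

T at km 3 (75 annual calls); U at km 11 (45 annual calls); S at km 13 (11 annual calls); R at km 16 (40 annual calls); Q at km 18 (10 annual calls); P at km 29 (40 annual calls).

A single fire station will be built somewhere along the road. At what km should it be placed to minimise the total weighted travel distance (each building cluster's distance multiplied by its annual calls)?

x = 11

For a sum of weighted absolute distances on a line, the optimum is the weighted median (not the mean). Total weight W = 221; half-weight = 110.5.
Sort by position and accumulate weight:
  km 3 (T, w=75) → cum 75
  km 11 (U, w=45) → cum 120  ≥ 110.5 → median here
  km 13 (S, w=11) → cum 131
  km 16 (R, w=40) → cum 171
  km 18 (Q, w=10) → cum 181
  km 29 (P, w=40) → cum 221
Optimal location: km 11.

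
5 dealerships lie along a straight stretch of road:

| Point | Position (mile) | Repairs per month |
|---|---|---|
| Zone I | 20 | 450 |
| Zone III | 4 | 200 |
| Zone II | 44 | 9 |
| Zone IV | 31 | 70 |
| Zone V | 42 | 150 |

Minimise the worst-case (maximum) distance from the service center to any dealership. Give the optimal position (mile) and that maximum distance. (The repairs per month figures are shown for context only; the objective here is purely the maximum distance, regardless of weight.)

The 1-center on a line is the midpoint of the two extreme points: leftmost at 4, rightmost at 44.
Optimal location = (4 + 44)/2 = 24; maximum distance = (44 − 4)/2 = 20.

location 24, max distance 20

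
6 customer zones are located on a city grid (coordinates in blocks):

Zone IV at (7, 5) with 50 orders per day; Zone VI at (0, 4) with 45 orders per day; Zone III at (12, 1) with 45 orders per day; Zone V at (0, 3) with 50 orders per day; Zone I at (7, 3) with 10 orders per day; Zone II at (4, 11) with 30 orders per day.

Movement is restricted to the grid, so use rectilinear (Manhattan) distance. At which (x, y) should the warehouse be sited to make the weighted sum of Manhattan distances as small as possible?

(4, 4)

Manhattan distance separates: Σwᵢ(|x−xᵢ|+|y−yᵢ|) = Σwᵢ|x−xᵢ| + Σwᵢ|y−yᵢ|, so x and y are optimised independently as 1-D weighted medians.
Total weight W = 230; half = 115.
x-coordinate, sorted with cumulative weight:
  x=0 (Zone VI, w=45) cum 45
  x=0 (Zone V, w=50) cum 95
  x=4 (Zone II, w=30) cum 125  ← median
  x=7 (Zone IV, w=50) cum 175
  x=7 (Zone I, w=10) cum 185
  x=12 (Zone III, w=45) cum 230
⇒ x* = 4
y-coordinate, sorted with cumulative weight:
  y=1 (Zone III, w=45) cum 45
  y=3 (Zone V, w=50) cum 95
  y=3 (Zone I, w=10) cum 105
  y=4 (Zone VI, w=45) cum 150  ← median
  y=5 (Zone IV, w=50) cum 200
  y=11 (Zone II, w=30) cum 230
⇒ y* = 4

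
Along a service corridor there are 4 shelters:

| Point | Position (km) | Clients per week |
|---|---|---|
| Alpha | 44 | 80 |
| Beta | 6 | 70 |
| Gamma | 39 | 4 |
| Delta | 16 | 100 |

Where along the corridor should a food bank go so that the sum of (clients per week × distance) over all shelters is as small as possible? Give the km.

For a sum of weighted absolute distances on a line, the optimum is the weighted median (not the mean). Total weight W = 254; half-weight = 127.
Sort by position and accumulate weight:
  km 6 (Beta, w=70) → cum 70
  km 16 (Delta, w=100) → cum 170  ≥ 127 → median here
  km 39 (Gamma, w=4) → cum 174
  km 44 (Alpha, w=80) → cum 254
Optimal location: km 16.

x = 16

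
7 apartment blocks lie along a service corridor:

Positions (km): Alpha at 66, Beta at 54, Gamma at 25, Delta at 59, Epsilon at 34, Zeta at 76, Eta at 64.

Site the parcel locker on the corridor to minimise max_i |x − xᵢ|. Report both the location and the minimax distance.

location 50.5, max distance 25.5

The 1-center on a line is the midpoint of the two extreme points: leftmost at 25, rightmost at 76.
Optimal location = (25 + 76)/2 = 50.5; maximum distance = (76 − 25)/2 = 25.5.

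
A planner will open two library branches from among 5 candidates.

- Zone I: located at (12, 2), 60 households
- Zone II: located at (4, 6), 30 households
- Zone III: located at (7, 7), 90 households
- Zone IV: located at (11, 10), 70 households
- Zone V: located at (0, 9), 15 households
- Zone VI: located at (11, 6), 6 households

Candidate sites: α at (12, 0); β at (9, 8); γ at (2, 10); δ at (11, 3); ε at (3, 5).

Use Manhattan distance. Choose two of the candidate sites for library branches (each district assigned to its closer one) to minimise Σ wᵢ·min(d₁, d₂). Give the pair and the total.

{β, δ}, total 1048

Evaluate every pair (each demand assigned to the nearer of the two):
  {β, δ}: total = 1048
  {α, β}: total = 1054
  {β, ε}: total = 1279
  {δ, ε}: total = 1333
  {β, γ}: total = 1339
  {γ, δ}: total = 1573
  {α, ε}: total = 1637
  {α, γ}: total = 1737
  {α, δ}: total = 1903
  {γ, ε}: total = 2049
Best pair: {β, δ} with total 1048.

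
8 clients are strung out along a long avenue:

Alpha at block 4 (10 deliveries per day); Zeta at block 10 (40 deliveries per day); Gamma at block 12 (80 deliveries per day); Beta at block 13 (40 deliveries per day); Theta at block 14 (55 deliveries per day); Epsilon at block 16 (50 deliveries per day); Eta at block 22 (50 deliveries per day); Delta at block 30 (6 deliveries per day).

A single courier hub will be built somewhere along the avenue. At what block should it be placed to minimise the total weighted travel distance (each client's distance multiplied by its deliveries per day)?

x = 13

For a sum of weighted absolute distances on a line, the optimum is the weighted median (not the mean). Total weight W = 331; half-weight = 165.5.
Sort by position and accumulate weight:
  block 4 (Alpha, w=10) → cum 10
  block 10 (Zeta, w=40) → cum 50
  block 12 (Gamma, w=80) → cum 130
  block 13 (Beta, w=40) → cum 170  ≥ 165.5 → median here
  block 14 (Theta, w=55) → cum 225
  block 16 (Epsilon, w=50) → cum 275
  block 22 (Eta, w=50) → cum 325
  block 30 (Delta, w=6) → cum 331
Optimal location: block 13.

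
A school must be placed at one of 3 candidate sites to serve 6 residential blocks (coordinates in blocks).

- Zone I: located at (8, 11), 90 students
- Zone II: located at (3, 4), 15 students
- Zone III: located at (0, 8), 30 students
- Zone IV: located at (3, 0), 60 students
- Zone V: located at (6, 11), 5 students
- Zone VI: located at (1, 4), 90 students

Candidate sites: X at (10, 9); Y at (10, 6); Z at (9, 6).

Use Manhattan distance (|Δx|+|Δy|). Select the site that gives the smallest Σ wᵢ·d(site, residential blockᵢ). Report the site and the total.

Z, total 2650 blocks

Total weighted distance at each candidate:
  X (10, 9): total = 3120
  Y (10, 6): total = 2940
  Z (9, 6): total = 2650
Minimum is at Z with total 2650 blocks.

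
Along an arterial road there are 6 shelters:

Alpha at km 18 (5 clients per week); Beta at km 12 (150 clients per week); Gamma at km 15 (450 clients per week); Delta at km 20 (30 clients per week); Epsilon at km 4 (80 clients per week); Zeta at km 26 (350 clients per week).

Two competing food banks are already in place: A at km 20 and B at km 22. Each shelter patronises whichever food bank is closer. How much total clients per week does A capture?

The indifferent point is the midpoint (20+22)/2 = 21; shelters left of it (closer to A at 20) go to A, those right go to B.
  Epsilon at 4 (w=80) → A
  Beta at 12 (w=150) → A
  Gamma at 15 (w=450) → A
  Alpha at 18 (w=5) → A
  Delta at 20 (w=30) → A
  Zeta at 26 (w=350) → B
A captures 715; B captures 350.

715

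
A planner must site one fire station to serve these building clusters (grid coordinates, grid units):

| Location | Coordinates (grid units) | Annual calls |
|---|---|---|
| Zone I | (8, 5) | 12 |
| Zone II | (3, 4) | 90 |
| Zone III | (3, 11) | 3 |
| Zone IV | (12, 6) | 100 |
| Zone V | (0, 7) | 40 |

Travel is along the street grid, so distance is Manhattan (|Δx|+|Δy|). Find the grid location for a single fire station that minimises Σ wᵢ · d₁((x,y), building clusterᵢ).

(3, 6)

Manhattan distance separates: Σwᵢ(|x−xᵢ|+|y−yᵢ|) = Σwᵢ|x−xᵢ| + Σwᵢ|y−yᵢ|, so x and y are optimised independently as 1-D weighted medians.
Total weight W = 245; half = 122.5.
x-coordinate, sorted with cumulative weight:
  x=0 (Zone V, w=40) cum 40
  x=3 (Zone II, w=90) cum 130  ← median
  x=3 (Zone III, w=3) cum 133
  x=8 (Zone I, w=12) cum 145
  x=12 (Zone IV, w=100) cum 245
⇒ x* = 3
y-coordinate, sorted with cumulative weight:
  y=4 (Zone II, w=90) cum 90
  y=5 (Zone I, w=12) cum 102
  y=6 (Zone IV, w=100) cum 202  ← median
  y=7 (Zone V, w=40) cum 242
  y=11 (Zone III, w=3) cum 245
⇒ y* = 6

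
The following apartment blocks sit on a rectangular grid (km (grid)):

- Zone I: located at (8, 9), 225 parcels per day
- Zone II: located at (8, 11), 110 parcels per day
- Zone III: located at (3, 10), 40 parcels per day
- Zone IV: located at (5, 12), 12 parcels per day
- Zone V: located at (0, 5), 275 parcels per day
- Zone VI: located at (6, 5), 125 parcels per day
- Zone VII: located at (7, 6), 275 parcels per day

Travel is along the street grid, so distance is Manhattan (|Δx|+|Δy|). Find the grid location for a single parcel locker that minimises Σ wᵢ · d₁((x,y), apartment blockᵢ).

(7, 6)

Manhattan distance separates: Σwᵢ(|x−xᵢ|+|y−yᵢ|) = Σwᵢ|x−xᵢ| + Σwᵢ|y−yᵢ|, so x and y are optimised independently as 1-D weighted medians.
Total weight W = 1062; half = 531.
x-coordinate, sorted with cumulative weight:
  x=0 (Zone V, w=275) cum 275
  x=3 (Zone III, w=40) cum 315
  x=5 (Zone IV, w=12) cum 327
  x=6 (Zone VI, w=125) cum 452
  x=7 (Zone VII, w=275) cum 727  ← median
  x=8 (Zone I, w=225) cum 952
  x=8 (Zone II, w=110) cum 1062
⇒ x* = 7
y-coordinate, sorted with cumulative weight:
  y=5 (Zone V, w=275) cum 275
  y=5 (Zone VI, w=125) cum 400
  y=6 (Zone VII, w=275) cum 675  ← median
  y=9 (Zone I, w=225) cum 900
  y=10 (Zone III, w=40) cum 940
  y=11 (Zone II, w=110) cum 1050
  y=12 (Zone IV, w=12) cum 1062
⇒ y* = 6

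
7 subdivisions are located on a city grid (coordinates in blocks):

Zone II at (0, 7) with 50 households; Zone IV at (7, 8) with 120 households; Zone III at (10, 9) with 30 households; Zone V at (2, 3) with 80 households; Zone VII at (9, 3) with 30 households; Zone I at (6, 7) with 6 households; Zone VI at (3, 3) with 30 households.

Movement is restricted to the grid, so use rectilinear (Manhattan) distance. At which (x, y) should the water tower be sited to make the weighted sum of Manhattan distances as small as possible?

Manhattan distance separates: Σwᵢ(|x−xᵢ|+|y−yᵢ|) = Σwᵢ|x−xᵢ| + Σwᵢ|y−yᵢ|, so x and y are optimised independently as 1-D weighted medians.
Total weight W = 346; half = 173.
x-coordinate, sorted with cumulative weight:
  x=0 (Zone II, w=50) cum 50
  x=2 (Zone V, w=80) cum 130
  x=3 (Zone VI, w=30) cum 160
  x=6 (Zone I, w=6) cum 166
  x=7 (Zone IV, w=120) cum 286  ← median
  x=9 (Zone VII, w=30) cum 316
  x=10 (Zone III, w=30) cum 346
⇒ x* = 7
y-coordinate, sorted with cumulative weight:
  y=3 (Zone V, w=80) cum 80
  y=3 (Zone VII, w=30) cum 110
  y=3 (Zone VI, w=30) cum 140
  y=7 (Zone II, w=50) cum 190  ← median
  y=7 (Zone I, w=6) cum 196
  y=8 (Zone IV, w=120) cum 316
  y=9 (Zone III, w=30) cum 346
⇒ y* = 7

(7, 7)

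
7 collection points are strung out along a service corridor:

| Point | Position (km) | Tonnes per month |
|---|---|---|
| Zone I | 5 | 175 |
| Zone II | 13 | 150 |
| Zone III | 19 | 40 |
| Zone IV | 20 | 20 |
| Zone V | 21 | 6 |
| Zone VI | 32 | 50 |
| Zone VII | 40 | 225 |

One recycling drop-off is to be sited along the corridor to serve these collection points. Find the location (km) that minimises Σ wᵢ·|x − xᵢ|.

x = 19

For a sum of weighted absolute distances on a line, the optimum is the weighted median (not the mean). Total weight W = 666; half-weight = 333.
Sort by position and accumulate weight:
  km 5 (Zone I, w=175) → cum 175
  km 13 (Zone II, w=150) → cum 325
  km 19 (Zone III, w=40) → cum 365  ≥ 333 → median here
  km 20 (Zone IV, w=20) → cum 385
  km 21 (Zone V, w=6) → cum 391
  km 32 (Zone VI, w=50) → cum 441
  km 40 (Zone VII, w=225) → cum 666
Optimal location: km 19.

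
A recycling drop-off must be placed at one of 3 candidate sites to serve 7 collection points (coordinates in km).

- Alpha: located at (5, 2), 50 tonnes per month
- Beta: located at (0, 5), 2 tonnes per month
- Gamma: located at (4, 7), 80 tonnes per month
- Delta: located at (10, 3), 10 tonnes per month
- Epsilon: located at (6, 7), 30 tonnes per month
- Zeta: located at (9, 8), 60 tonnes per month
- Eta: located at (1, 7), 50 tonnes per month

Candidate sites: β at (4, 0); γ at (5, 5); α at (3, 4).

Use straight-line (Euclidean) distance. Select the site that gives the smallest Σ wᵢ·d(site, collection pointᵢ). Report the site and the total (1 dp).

γ, total 983.4 km

Total weighted distance at each candidate:
  β (4, 0): total = 1916.9
  γ (5, 5): total = 983.4
  α (3, 4): total = 1211.7
Minimum is at γ with total 983.4 km.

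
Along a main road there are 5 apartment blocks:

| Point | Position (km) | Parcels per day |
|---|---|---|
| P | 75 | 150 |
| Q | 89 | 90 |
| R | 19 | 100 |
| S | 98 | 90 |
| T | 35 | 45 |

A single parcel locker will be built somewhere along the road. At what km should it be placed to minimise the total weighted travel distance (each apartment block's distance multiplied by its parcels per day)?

x = 75

For a sum of weighted absolute distances on a line, the optimum is the weighted median (not the mean). Total weight W = 475; half-weight = 237.5.
Sort by position and accumulate weight:
  km 19 (R, w=100) → cum 100
  km 35 (T, w=45) → cum 145
  km 75 (P, w=150) → cum 295  ≥ 237.5 → median here
  km 89 (Q, w=90) → cum 385
  km 98 (S, w=90) → cum 475
Optimal location: km 75.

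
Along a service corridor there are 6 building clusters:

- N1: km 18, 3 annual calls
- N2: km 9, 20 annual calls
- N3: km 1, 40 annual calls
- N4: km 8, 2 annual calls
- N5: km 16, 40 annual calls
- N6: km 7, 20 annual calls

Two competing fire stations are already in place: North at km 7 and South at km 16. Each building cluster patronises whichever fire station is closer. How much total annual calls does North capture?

82

The indifferent point is the midpoint (7+16)/2 = 11.5; building clusters left of it (closer to North at 7) go to North, those right go to South.
  N3 at 1 (w=40) → North
  N6 at 7 (w=20) → North
  N4 at 8 (w=2) → North
  N2 at 9 (w=20) → North
  N5 at 16 (w=40) → South
  N1 at 18 (w=3) → South
North captures 82; South captures 43.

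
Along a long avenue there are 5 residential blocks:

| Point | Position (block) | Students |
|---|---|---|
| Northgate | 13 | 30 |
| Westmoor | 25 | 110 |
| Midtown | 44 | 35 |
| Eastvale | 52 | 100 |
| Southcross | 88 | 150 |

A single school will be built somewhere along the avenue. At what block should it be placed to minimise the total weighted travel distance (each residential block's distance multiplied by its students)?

For a sum of weighted absolute distances on a line, the optimum is the weighted median (not the mean). Total weight W = 425; half-weight = 212.5.
Sort by position and accumulate weight:
  block 13 (Northgate, w=30) → cum 30
  block 25 (Westmoor, w=110) → cum 140
  block 44 (Midtown, w=35) → cum 175
  block 52 (Eastvale, w=100) → cum 275  ≥ 212.5 → median here
  block 88 (Southcross, w=150) → cum 425
Optimal location: block 52.

x = 52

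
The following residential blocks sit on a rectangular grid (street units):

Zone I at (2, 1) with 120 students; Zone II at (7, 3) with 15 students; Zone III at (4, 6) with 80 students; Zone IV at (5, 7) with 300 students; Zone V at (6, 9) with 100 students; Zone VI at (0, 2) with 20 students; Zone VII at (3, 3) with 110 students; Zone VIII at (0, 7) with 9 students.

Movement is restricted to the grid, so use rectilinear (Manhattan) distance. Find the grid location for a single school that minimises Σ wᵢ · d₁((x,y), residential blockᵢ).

(5, 7)

Manhattan distance separates: Σwᵢ(|x−xᵢ|+|y−yᵢ|) = Σwᵢ|x−xᵢ| + Σwᵢ|y−yᵢ|, so x and y are optimised independently as 1-D weighted medians.
Total weight W = 754; half = 377.
x-coordinate, sorted with cumulative weight:
  x=0 (Zone VI, w=20) cum 20
  x=0 (Zone VIII, w=9) cum 29
  x=2 (Zone I, w=120) cum 149
  x=3 (Zone VII, w=110) cum 259
  x=4 (Zone III, w=80) cum 339
  x=5 (Zone IV, w=300) cum 639  ← median
  x=6 (Zone V, w=100) cum 739
  x=7 (Zone II, w=15) cum 754
⇒ x* = 5
y-coordinate, sorted with cumulative weight:
  y=1 (Zone I, w=120) cum 120
  y=2 (Zone VI, w=20) cum 140
  y=3 (Zone II, w=15) cum 155
  y=3 (Zone VII, w=110) cum 265
  y=6 (Zone III, w=80) cum 345
  y=7 (Zone IV, w=300) cum 645  ← median
  y=7 (Zone VIII, w=9) cum 654
  y=9 (Zone V, w=100) cum 754
⇒ y* = 7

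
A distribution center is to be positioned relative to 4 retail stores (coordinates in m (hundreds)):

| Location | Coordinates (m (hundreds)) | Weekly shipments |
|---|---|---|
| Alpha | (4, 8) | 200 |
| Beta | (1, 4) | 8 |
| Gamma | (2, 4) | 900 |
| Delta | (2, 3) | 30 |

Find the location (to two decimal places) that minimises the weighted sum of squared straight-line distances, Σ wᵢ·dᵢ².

(2.34, 4.68)

The minimiser of Σwᵢ‖p−pᵢ‖² is the weighted centroid p* = (Σwᵢpᵢ)/(Σwᵢ).
Σwᵢ = 1138.
Σwᵢxᵢ = 200·4 + 8·1 + 900·2 + 30·2 = 2668.
Σwᵢyᵢ = 200·8 + 8·4 + 900·4 + 30·3 = 5322.
x* = 2668/1138 = 2.34, y* = 5322/1138 = 4.68.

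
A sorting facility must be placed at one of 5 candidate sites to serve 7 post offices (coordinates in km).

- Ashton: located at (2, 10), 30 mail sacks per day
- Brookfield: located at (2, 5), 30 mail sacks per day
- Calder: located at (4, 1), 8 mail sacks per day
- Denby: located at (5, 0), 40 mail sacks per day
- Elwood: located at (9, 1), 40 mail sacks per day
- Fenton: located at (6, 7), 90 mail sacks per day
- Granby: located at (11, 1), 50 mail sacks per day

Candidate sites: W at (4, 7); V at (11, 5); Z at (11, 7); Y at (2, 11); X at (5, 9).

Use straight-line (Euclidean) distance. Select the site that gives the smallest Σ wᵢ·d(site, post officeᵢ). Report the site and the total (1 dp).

Total weighted distance at each candidate:
  W (4, 7): total = 1477.2
  V (11, 5): total = 1819.3
  Z (11, 7): total = 2006.7
  Y (2, 11): total = 2417.7
  X (5, 9): total = 1728.4
Minimum is at W with total 1477.2 km.

W, total 1477.2 km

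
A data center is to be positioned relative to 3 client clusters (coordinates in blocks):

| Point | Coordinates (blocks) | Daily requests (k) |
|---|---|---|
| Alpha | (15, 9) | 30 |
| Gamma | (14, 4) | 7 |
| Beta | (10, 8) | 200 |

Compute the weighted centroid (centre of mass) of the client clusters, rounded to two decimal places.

The minimiser of Σwᵢ‖p−pᵢ‖² is the weighted centroid p* = (Σwᵢpᵢ)/(Σwᵢ).
Σwᵢ = 237.
Σwᵢxᵢ = 30·15 + 7·14 + 200·10 = 2548.
Σwᵢyᵢ = 30·9 + 7·4 + 200·8 = 1898.
x* = 2548/237 = 10.75, y* = 1898/237 = 8.01.

(10.75, 8.01)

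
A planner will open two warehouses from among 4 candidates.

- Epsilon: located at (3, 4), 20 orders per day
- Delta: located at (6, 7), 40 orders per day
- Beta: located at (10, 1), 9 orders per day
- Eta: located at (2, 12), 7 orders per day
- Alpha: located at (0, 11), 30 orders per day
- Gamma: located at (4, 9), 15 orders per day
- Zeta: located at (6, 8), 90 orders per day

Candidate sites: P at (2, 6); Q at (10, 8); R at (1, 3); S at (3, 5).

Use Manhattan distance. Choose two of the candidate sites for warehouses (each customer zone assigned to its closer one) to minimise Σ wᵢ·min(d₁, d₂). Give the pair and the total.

{P, Q}, total 1010

Evaluate every pair (each demand assigned to the nearer of the two):
  {P, Q}: total = 1010
  {Q, S}: total = 1044
  {Q, R}: total = 1128
  {P, S}: total = 1186
  {P, R}: total = 1226
  {R, S}: total = 1260
Best pair: {P, Q} with total 1010.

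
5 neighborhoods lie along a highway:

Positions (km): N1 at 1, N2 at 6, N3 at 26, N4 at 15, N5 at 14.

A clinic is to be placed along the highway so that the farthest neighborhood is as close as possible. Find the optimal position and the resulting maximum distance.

location 13.5, max distance 12.5

The 1-center on a line is the midpoint of the two extreme points: leftmost at 1, rightmost at 26.
Optimal location = (1 + 26)/2 = 13.5; maximum distance = (26 − 1)/2 = 12.5.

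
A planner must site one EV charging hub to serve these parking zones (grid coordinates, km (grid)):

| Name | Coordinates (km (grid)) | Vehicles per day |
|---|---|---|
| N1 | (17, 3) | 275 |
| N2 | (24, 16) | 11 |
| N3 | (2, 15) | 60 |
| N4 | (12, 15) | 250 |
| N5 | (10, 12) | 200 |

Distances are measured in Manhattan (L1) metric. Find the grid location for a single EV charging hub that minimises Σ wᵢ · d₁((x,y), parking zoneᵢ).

(12, 12)

Manhattan distance separates: Σwᵢ(|x−xᵢ|+|y−yᵢ|) = Σwᵢ|x−xᵢ| + Σwᵢ|y−yᵢ|, so x and y are optimised independently as 1-D weighted medians.
Total weight W = 796; half = 398.
x-coordinate, sorted with cumulative weight:
  x=2 (N3, w=60) cum 60
  x=10 (N5, w=200) cum 260
  x=12 (N4, w=250) cum 510  ← median
  x=17 (N1, w=275) cum 785
  x=24 (N2, w=11) cum 796
⇒ x* = 12
y-coordinate, sorted with cumulative weight:
  y=3 (N1, w=275) cum 275
  y=12 (N5, w=200) cum 475  ← median
  y=15 (N3, w=60) cum 535
  y=15 (N4, w=250) cum 785
  y=16 (N2, w=11) cum 796
⇒ y* = 12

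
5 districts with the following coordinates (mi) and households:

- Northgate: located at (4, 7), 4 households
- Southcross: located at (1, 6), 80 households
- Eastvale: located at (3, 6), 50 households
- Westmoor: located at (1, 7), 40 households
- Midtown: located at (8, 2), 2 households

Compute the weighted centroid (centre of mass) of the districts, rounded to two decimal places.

The minimiser of Σwᵢ‖p−pᵢ‖² is the weighted centroid p* = (Σwᵢpᵢ)/(Σwᵢ).
Σwᵢ = 176.
Σwᵢxᵢ = 4·4 + 80·1 + 50·3 + 40·1 + 2·8 = 302.
Σwᵢyᵢ = 4·7 + 80·6 + 50·6 + 40·7 + 2·2 = 1092.
x* = 302/176 = 1.72, y* = 1092/176 = 6.20.

(1.72, 6.20)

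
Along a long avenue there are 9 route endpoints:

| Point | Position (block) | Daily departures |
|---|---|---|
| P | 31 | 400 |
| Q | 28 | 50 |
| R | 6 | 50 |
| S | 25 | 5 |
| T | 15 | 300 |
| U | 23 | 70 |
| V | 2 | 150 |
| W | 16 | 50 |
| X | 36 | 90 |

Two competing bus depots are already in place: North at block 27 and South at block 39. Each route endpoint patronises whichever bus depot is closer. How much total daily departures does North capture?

The indifferent point is the midpoint (27+39)/2 = 33; route endpoints left of it (closer to North at 27) go to North, those right go to South.
  V at 2 (w=150) → North
  R at 6 (w=50) → North
  T at 15 (w=300) → North
  W at 16 (w=50) → North
  U at 23 (w=70) → North
  S at 25 (w=5) → North
  Q at 28 (w=50) → North
  P at 31 (w=400) → North
  X at 36 (w=90) → South
North captures 1075; South captures 90.

1075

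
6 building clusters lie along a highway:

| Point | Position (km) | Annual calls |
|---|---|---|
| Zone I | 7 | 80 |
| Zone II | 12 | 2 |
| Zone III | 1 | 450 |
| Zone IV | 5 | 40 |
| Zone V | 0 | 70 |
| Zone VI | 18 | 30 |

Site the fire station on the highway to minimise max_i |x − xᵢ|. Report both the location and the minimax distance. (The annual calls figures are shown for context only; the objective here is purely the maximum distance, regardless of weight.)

location 9, max distance 9

The 1-center on a line is the midpoint of the two extreme points: leftmost at 0, rightmost at 18.
Optimal location = (0 + 18)/2 = 9; maximum distance = (18 − 0)/2 = 9.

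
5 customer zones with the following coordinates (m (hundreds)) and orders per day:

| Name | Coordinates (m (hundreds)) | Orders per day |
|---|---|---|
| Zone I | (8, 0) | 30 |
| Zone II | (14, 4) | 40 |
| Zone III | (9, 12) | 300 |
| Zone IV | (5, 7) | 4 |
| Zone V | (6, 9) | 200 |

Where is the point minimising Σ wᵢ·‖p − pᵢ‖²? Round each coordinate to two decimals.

(8.22, 9.74)

The minimiser of Σwᵢ‖p−pᵢ‖² is the weighted centroid p* = (Σwᵢpᵢ)/(Σwᵢ).
Σwᵢ = 574.
Σwᵢxᵢ = 30·8 + 40·14 + 300·9 + 4·5 + 200·6 = 4720.
Σwᵢyᵢ = 30·0 + 40·4 + 300·12 + 4·7 + 200·9 = 5588.
x* = 4720/574 = 8.22, y* = 5588/574 = 9.74.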